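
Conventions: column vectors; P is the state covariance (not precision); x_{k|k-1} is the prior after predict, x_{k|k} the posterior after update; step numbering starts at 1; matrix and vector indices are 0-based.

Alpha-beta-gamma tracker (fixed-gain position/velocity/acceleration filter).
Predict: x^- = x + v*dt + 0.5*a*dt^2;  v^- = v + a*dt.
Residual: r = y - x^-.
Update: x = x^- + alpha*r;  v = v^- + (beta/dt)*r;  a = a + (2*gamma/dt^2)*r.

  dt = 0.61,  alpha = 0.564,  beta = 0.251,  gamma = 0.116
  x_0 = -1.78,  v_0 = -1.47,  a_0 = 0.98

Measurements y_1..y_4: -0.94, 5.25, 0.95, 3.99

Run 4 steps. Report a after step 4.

a_post = 1.2735

step 1: x_pred=-2.4944  r=1.5544  x^+=-1.6177  v^+=-0.2326  a^+=1.9491
step 2: x_pred=-1.3970  r=6.6470  x^+=2.3519  v^+=3.6914  a^+=6.0934
step 3: x_pred=5.7374  r=-4.7874  x^+=3.0373  v^+=5.4385  a^+=3.1086
step 4: x_pred=6.9331  r=-2.9431  x^+=5.2732  v^+=6.1237  a^+=1.2735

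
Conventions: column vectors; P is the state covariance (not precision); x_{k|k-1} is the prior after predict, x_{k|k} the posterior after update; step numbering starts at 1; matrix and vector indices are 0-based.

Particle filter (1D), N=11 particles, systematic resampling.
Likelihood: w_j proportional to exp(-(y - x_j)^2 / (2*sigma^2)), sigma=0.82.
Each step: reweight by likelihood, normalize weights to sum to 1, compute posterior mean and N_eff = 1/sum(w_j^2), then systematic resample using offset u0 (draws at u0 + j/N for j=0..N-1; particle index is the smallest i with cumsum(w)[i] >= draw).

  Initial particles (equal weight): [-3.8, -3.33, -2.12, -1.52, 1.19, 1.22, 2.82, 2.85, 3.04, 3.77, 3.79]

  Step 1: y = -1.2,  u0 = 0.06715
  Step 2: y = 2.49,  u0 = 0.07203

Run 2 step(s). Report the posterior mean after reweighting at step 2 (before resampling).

post_mean = -1.5272

step 1: w=[0.0043, 0.0224, 0.3489, 0.6066, 0.0094, 0.0084, 0.0000, 0.0000, 0.0000, 0.0000, 0.0000]  mean=-1.7313  Neff=2.0392  idx=[2, 2, 2, 2, 3, 3, 3, 3, 3, 3, 3]
step 2: w=[0.0030, 0.0030, 0.0030, 0.0030, 0.1411, 0.1411, 0.1411, 0.1411, 0.1411, 0.1411, 0.1411]  mean=-1.5272  Neff=7.1701  idx=[4, 5, 5, 6, 7, 7, 8, 8, 9, 10, 10]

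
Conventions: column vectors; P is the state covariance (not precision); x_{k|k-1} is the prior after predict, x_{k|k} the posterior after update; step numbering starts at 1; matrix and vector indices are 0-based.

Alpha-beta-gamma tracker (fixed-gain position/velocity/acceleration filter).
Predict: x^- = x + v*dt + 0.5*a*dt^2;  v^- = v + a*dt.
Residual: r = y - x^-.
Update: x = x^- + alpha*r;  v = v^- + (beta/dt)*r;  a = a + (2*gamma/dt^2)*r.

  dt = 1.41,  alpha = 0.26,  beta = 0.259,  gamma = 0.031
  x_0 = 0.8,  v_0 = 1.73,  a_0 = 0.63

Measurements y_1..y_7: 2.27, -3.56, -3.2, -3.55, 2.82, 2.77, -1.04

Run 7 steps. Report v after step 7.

v_post = -0.5570

step 1: x_pred=3.8656  r=-1.5956  x^+=3.4507  v^+=2.3252  a^+=0.5802
step 2: x_pred=7.3061  r=-10.8661  x^+=4.4809  v^+=1.1474  a^+=0.2414
step 3: x_pred=6.3386  r=-9.5386  x^+=3.8586  v^+=-0.2644  a^+=-0.0561
step 4: x_pred=3.4300  r=-6.9800  x^+=1.6152  v^+=-1.6256  a^+=-0.2738
step 5: x_pred=-0.9490  r=3.7690  x^+=0.0309  v^+=-1.3193  a^+=-0.1562
step 6: x_pred=-1.9846  r=4.7546  x^+=-0.7484  v^+=-0.6662  a^+=-0.0080
step 7: x_pred=-1.6957  r=0.6557  x^+=-1.5252  v^+=-0.5570  a^+=0.0125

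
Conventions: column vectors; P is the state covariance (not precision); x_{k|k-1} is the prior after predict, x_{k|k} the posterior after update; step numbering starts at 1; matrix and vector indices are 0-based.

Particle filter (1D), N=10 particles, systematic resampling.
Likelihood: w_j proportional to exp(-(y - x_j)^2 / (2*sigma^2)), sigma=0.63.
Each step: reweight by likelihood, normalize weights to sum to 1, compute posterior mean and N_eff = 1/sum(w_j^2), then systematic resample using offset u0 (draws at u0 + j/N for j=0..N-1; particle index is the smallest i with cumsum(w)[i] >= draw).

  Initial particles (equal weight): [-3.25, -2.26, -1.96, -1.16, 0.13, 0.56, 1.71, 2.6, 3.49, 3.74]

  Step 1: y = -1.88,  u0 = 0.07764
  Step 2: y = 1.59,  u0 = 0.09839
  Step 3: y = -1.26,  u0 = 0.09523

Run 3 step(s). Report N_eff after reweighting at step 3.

N_eff = 10.0000

step 1: w=[0.0384, 0.3407, 0.4054, 0.2127, 0.0025, 0.0002, 0.0000, 0.0000, 0.0000, 0.0000]  mean=-1.9358  Neff=3.0565  idx=[1, 1, 1, 1, 2, 2, 2, 2, 3, 3]
step 2: w=[0.0001, 0.0001, 0.0001, 0.0001, 0.0009, 0.0009, 0.0009, 0.0009, 0.4982, 0.4982]  mean=-1.1630  Neff=2.0149  idx=[8, 8, 8, 8, 8, 9, 9, 9, 9, 9]
step 3: w=[0.1000, 0.1000, 0.1000, 0.1000, 0.1000, 0.1000, 0.1000, 0.1000, 0.1000, 0.1000]  mean=-1.1600  Neff=10.0000  idx=[0, 1, 2, 3, 4, 5, 6, 7, 8, 9]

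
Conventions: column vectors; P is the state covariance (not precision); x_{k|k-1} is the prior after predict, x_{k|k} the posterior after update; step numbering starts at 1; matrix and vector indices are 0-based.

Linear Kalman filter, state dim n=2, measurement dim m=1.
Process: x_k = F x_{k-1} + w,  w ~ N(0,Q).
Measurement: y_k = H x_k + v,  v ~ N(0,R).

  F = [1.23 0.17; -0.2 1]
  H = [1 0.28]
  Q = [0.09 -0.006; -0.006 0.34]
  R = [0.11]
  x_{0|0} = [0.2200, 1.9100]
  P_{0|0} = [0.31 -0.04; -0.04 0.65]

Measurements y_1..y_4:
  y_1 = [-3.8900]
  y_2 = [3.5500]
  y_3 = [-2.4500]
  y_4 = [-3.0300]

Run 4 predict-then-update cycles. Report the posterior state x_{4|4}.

x_post = [-2.3273, -0.4542]

step 1: x^-=[0.5953, 1.8660]  P^-=[0.5611 -0.0196; -0.0196 1.0184]  S=[0.7399]  K=[0.7508; 0.3589]  nu=[-5.0078]  x^+=[-3.1648, 0.0687]  P^+=[0.1439 -0.2190; -0.2190 0.9231]
step 2: x^-=[-3.8810, 0.7017]  P^-=[0.2428 -0.1464; -0.1464 1.3564]  S=[0.3772]  K=[0.5351; 0.6188]  nu=[7.2345]  x^+=[-0.0099, 5.1787]  P^+=[0.1348 -0.2713; -0.2713 1.2120]
step 3: x^-=[0.8683, 5.1807]  P^-=[0.2155 -0.1576; -0.1576 1.6659]  S=[0.3679]  K=[0.4659; 0.8395]  nu=[-4.7688]  x^+=[-1.3537, 1.1771]  P^+=[0.1357 -0.3015; -0.3015 1.4066]
step 4: x^-=[-1.4650, 1.4478]  P^-=[0.2098 -0.1608; -0.1608 1.8726]  S=[0.3766]  K=[0.4376; 0.9653]  nu=[-1.9704]  x^+=[-2.3273, -0.4542]  P^+=[0.1377 -0.3199; -0.3199 1.5218]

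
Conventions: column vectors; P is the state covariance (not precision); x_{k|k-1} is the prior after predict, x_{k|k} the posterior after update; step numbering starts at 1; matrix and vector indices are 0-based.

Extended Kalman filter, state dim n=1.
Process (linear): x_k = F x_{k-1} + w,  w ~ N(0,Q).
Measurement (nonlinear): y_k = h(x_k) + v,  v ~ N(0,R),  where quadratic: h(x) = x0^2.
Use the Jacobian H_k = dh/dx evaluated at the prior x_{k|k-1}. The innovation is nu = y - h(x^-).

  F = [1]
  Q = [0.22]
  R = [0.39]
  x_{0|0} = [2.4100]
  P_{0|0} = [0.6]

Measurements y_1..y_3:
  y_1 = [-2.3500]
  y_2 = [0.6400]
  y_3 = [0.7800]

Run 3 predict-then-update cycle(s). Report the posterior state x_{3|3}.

x_post = [0.8534]

step 1: x^-=[2.4100]  P^-=[0.8200]  H_jac=[4.8200]  S=[19.4406]  K=[0.2033]  nu=[-8.1581]  x^+=[0.7514]  P^+=[0.0165]
step 2: x^-=[0.7514]  P^-=[0.2365]  H_jac=[1.5028]  S=[0.9240]  K=[0.3846]  nu=[0.0754]  x^+=[0.7804]  P^+=[0.0998]
step 3: x^-=[0.7804]  P^-=[0.3198]  H_jac=[1.5608]  S=[1.1691]  K=[0.4270]  nu=[0.1710]  x^+=[0.8534]  P^+=[0.1067]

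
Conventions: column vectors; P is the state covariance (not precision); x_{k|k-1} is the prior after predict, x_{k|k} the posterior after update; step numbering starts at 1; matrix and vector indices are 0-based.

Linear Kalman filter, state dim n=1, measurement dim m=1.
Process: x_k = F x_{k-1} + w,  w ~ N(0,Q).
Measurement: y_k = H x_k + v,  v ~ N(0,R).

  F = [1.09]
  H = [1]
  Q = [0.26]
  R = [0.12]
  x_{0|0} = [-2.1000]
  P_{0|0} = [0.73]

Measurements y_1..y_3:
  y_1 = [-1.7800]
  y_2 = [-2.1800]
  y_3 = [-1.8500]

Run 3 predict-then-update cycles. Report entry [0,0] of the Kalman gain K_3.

step 1: x^-=[-2.2890]  P^-=[1.1273]  S=[1.2473]  K=[0.9038]  nu=[0.5090]  x^+=[-1.8290]  P^+=[0.1085]
step 2: x^-=[-1.9936]  P^-=[0.3889]  S=[0.5089]  K=[0.7642]  nu=[-0.1864]  x^+=[-2.1360]  P^+=[0.0917]
step 3: x^-=[-2.3283]  P^-=[0.3690]  S=[0.4890]  K=[0.7546]  nu=[0.4783]  x^+=[-1.9674]  P^+=[0.0905]

K[0,0] = 0.7546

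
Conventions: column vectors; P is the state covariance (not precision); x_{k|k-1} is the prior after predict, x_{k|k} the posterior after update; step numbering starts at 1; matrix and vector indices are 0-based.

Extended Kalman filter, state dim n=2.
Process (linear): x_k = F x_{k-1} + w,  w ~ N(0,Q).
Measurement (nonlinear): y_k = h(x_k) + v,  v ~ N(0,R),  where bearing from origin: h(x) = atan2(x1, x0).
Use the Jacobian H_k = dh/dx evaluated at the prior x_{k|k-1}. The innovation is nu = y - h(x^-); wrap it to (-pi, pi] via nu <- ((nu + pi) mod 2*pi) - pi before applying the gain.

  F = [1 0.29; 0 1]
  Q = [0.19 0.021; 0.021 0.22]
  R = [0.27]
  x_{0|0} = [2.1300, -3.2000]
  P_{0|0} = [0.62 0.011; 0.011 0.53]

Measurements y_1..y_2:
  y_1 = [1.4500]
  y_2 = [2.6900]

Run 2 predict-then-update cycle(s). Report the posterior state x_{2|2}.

step 1: x^-=[1.2020, -3.2000]  P^-=[0.8610 0.1857; 0.1857 0.7500]  H_jac=[0.2739 0.1029]  S=[0.3530]  K=[0.7221; 0.3627]  nu=[2.6615]  x^+=[3.1239, -2.2348]  P^+=[0.6769 0.0933; 0.0933 0.7036]
step 2: x^-=[2.4758, -2.2348]  P^-=[0.9802 0.3183; 0.3183 0.9236]  H_jac=[0.2009 0.2226]  S=[0.3838]  K=[0.6977; 0.7022]  nu=[-2.8589]  x^+=[0.4811, -4.2424]  P^+=[0.7933 0.1303; 0.1303 0.7343]

x_post = [0.4811, -4.2424]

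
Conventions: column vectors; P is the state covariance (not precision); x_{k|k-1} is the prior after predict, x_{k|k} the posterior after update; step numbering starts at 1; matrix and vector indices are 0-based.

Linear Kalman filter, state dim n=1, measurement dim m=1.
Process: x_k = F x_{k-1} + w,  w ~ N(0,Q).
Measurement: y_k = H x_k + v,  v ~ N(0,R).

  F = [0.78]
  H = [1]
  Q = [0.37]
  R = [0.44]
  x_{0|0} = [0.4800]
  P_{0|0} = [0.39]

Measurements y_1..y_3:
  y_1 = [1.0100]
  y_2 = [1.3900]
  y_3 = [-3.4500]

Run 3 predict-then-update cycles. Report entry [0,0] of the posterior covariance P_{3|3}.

P_post[0,0] = 0.2374

step 1: x^-=[0.3744]  P^-=[0.6073]  S=[1.0473]  K=[0.5799]  nu=[0.6356]  x^+=[0.7430]  P^+=[0.2551]
step 2: x^-=[0.5795]  P^-=[0.5252]  S=[0.9652]  K=[0.5441]  nu=[0.8105]  x^+=[1.0205]  P^+=[0.2394]
step 3: x^-=[0.7960]  P^-=[0.5157]  S=[0.9557]  K=[0.5396]  nu=[-4.2460]  x^+=[-1.4951]  P^+=[0.2374]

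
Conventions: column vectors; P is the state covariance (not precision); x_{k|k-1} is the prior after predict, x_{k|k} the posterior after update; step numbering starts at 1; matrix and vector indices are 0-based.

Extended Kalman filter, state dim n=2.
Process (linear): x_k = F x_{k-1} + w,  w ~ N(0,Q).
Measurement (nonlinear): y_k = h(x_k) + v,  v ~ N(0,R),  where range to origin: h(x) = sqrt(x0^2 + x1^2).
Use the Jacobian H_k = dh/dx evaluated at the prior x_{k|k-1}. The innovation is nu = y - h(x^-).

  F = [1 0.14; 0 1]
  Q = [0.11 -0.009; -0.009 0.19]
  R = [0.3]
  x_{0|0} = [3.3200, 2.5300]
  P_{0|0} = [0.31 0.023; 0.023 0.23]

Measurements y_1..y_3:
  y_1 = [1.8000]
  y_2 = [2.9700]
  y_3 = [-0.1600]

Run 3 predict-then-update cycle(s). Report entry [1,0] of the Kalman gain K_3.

K[1,0] = 0.3727

step 1: x^-=[3.6742, 2.5300]  P^-=[0.4309 0.0462; 0.0462 0.4200]  H_jac=[0.8236 0.5671]  S=[0.7706]  K=[0.4946; 0.3585]  nu=[-2.6610]  x^+=[2.3580, 1.5761]  P^+=[0.2424 -0.0904; -0.0904 0.3210]
step 2: x^-=[2.5787, 1.5761]  P^-=[0.3334 -0.0545; -0.0545 0.5110]  H_jac=[0.8533 0.5215]  S=[0.6332]  K=[0.4044; 0.3474]  nu=[-0.0522]  x^+=[2.5576, 1.5579]  P^+=[0.2299 -0.1435; -0.1435 0.4346]
step 3: x^-=[2.7757, 1.5579]  P^-=[0.3082 -0.0916; -0.0916 0.6246]  H_jac=[0.8720 0.4894]  S=[0.6058]  K=[0.3696; 0.3727]  nu=[-3.3430]  x^+=[1.5400, 0.3119]  P^+=[0.2254 -0.1751; -0.1751 0.5404]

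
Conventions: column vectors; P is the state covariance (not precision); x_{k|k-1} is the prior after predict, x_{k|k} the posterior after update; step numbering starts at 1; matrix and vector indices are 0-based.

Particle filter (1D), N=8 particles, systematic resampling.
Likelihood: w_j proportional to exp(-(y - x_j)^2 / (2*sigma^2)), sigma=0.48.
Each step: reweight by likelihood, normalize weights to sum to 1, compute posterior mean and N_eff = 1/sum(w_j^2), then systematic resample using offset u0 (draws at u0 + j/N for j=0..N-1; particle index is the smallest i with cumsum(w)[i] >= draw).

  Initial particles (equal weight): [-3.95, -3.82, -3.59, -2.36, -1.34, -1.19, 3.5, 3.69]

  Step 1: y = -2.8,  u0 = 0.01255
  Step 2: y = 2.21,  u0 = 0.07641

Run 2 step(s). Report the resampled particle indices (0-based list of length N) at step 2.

resampled_idx = [3, 4, 4, 5, 5, 6, 7, 7]

step 1: w=[0.0520, 0.0960, 0.2369, 0.6029, 0.0090, 0.0033, 0.0000, 0.0000]  mean=-2.8611  Neff=2.3173  idx=[0, 1, 2, 3, 3, 3, 3, 3]
step 2: w=[0.0000, 0.0000, 0.0000, 0.2000, 0.2000, 0.2000, 0.2000, 0.2000]  mean=-2.3600  Neff=5.0000  idx=[3, 4, 4, 5, 5, 6, 7, 7]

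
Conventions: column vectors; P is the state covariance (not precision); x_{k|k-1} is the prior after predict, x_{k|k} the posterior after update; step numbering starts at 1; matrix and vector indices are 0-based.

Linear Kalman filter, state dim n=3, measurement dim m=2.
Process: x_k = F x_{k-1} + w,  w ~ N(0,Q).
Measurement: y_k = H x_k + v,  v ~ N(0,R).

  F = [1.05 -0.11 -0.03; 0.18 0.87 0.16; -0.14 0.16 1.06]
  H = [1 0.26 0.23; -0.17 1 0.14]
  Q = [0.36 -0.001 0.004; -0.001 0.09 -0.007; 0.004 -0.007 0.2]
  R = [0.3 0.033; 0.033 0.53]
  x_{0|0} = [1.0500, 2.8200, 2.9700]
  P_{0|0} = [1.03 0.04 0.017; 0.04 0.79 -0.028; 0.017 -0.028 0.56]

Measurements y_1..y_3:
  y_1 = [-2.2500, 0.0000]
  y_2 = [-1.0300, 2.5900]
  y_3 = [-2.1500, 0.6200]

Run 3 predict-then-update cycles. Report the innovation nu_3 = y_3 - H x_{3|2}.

step 1: x^-=[0.7032, 3.1176, 3.4524]  P^-=[1.4951 0.1551 -0.1494; 0.1551 0.7414 0.1446; -0.1494 0.1446 0.8533]  S=[1.9196 0.1708; 0.1708 1.3262]  K=[0.7992 -0.1934; 0.1510 0.5350; 0.0249 0.2151]  nu=[-4.5578, -3.4814]  x^+=[-2.2661, 0.5671, 2.5904]  P^+=[0.2723 -0.0073 -0.1609; -0.0073 0.2905 -0.0230; -0.1609 -0.0230 0.7889]
step 2: x^-=[-2.5195, 0.4999, 3.1538]  P^-=[0.6761 -0.0128 -0.2446; -0.0128 0.3209 0.1122; -0.2446 0.1122 1.1395]  S=[0.9523 0.0312; 0.0312 0.9402]  K=[0.6537 -0.1939; 0.0896 0.3574; 0.0382 0.3319]  nu=[0.6342, 1.2202]  x^+=[-2.3416, 0.9928, 3.5830]  P^+=[0.2416 -0.0101 -0.2143; -0.0101 0.1912 -0.0040; -0.2143 -0.0040 1.0338]
step 3: x^-=[-2.6754, 1.0156, 4.2847]  P^-=[0.6455 -0.0223 -0.3086; -0.0223 0.2524 0.1499; -0.3086 0.1499 1.4339]  S=[0.9028 0.0225; 0.0225 0.8934]  K=[0.6352 -0.2122; 0.0785 0.3083; 0.0555 0.4498]  nu=[-0.7241, -1.4502]  x^+=[-2.8277, 0.5117, 3.5921]  P^+=[0.2470 -0.0129 -0.2613; -0.0129 0.1608 0.0209; -0.2613 0.0209 1.2492]

innov = [-0.7241, -1.4502]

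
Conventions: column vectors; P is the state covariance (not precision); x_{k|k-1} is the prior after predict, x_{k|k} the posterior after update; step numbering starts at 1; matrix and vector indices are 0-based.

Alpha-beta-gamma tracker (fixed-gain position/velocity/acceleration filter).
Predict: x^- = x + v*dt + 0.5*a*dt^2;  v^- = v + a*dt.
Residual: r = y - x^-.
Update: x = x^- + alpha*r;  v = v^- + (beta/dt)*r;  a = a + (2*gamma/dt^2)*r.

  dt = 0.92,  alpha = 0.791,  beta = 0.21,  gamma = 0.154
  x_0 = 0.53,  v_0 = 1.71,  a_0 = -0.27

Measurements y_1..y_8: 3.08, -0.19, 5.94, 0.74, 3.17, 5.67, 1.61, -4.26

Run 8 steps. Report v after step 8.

step 1: x_pred=1.9889  r=1.0911  x^+=2.8520  v^+=1.7106  a^+=0.1270
step 2: x_pred=4.4795  r=-4.6695  x^+=0.7859  v^+=0.7616  a^+=-1.5722
step 3: x_pred=0.8213  r=5.1187  x^+=4.8702  v^+=0.4836  a^+=0.2905
step 4: x_pred=5.4381  r=-4.6981  x^+=1.7219  v^+=-0.3215  a^+=-1.4191
step 5: x_pred=0.8255  r=2.3445  x^+=2.6800  v^+=-1.0919  a^+=-0.5660
step 6: x_pred=1.4359  r=4.2341  x^+=4.7851  v^+=-0.6462  a^+=0.9748
step 7: x_pred=4.6031  r=-2.9931  x^+=2.2356  v^+=-0.4326  a^+=-0.1144
step 8: x_pred=1.7892  r=-6.0492  x^+=-2.9957  v^+=-1.9186  a^+=-2.3157

v_post = -1.9186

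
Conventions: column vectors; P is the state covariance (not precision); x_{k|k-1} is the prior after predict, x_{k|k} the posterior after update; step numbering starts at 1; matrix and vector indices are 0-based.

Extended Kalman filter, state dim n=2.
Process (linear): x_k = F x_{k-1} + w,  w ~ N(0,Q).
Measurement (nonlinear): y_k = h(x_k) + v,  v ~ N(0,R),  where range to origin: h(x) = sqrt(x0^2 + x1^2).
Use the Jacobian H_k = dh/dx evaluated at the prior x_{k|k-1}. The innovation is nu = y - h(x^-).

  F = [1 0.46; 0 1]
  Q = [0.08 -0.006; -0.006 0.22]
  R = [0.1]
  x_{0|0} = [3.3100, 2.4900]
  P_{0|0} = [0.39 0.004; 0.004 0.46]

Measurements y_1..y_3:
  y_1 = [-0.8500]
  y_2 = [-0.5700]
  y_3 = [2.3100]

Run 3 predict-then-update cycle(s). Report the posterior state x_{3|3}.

step 1: x^-=[4.4554, 2.4900]  P^-=[0.5710 0.2096; 0.2096 0.6800]  H_jac=[0.8729 0.4879]  S=[0.8755]  K=[0.6862; 0.5879]  nu=[-5.9540]  x^+=[0.3701, -1.0104]  P^+=[0.1588 -0.1436; -0.1436 0.3774]
step 2: x^-=[-0.0947, -1.0104]  P^-=[0.1866 0.0240; 0.0240 0.5974]  H_jac=[-0.0934 -0.9956]  S=[0.6983]  K=[-0.0592; -0.8550]  nu=[-1.5849]  x^+=[-0.0009, 0.3446]  P^+=[0.1842 -0.0113; -0.0113 0.0869]
step 3: x^-=[0.1576, 0.3446]  P^-=[0.2721 0.0227; 0.0227 0.3069]  H_jac=[0.4160 0.9094]  S=[0.4181]  K=[0.3201; 0.6902]  nu=[1.9310]  x^+=[0.7758, 1.6774]  P^+=[0.2293 -0.0697; -0.0697 0.1078]

x_post = [0.7758, 1.6774]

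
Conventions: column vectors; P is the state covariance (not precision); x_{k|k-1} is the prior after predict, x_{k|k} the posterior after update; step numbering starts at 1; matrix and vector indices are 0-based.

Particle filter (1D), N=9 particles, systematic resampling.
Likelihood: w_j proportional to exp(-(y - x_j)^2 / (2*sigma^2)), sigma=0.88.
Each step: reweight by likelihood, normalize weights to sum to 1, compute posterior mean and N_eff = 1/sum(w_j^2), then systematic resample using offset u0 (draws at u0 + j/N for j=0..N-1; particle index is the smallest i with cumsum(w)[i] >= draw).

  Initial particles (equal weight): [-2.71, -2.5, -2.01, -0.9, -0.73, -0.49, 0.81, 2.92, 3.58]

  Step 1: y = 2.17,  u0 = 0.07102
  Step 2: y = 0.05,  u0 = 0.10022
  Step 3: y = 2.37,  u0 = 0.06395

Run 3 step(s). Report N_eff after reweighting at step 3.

step 1: w=[0.0000, 0.0000, 0.0000, 0.0018, 0.0034, 0.0080, 0.2344, 0.5381, 0.2143]  mean=2.5204  Neff=2.5609  idx=[6, 6, 7, 7, 7, 7, 7, 8, 8]
step 2: w=[0.4910, 0.4910, 0.0035, 0.0035, 0.0035, 0.0035, 0.0035, 0.0002, 0.0002]  mean=0.8481  Neff=2.0734  idx=[0, 0, 0, 0, 1, 1, 1, 1, 4]
step 3: w=[0.0836, 0.0836, 0.0836, 0.0836, 0.0836, 0.0836, 0.0836, 0.0836, 0.3310]  mean=1.5085  Neff=6.0413  idx=[0, 2, 3, 4, 6, 7, 8, 8, 8]

N_eff = 6.0413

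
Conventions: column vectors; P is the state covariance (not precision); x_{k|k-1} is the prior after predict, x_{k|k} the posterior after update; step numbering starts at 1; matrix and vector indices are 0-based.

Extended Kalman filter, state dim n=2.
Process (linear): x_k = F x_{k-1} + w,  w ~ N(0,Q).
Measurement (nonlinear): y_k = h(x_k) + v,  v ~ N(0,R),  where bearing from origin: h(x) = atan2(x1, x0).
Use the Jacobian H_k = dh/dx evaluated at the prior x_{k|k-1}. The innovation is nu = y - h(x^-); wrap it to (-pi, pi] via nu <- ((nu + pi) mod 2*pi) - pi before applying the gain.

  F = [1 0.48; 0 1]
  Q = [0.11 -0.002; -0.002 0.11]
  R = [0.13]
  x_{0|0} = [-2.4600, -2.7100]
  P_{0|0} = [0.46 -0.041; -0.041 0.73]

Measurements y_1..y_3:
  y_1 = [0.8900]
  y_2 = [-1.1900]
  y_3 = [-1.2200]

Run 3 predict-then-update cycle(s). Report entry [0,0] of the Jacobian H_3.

step 1: x^-=[-3.7608, -2.7100]  P^-=[0.6988 0.3074; 0.3074 0.8400]  H_jac=[0.1261 -0.1750]  S=[0.1533]  K=[0.2240; -0.7062]  nu=[-2.8760]  x^+=[-4.4050, -0.6789]  P^+=[0.6911 0.3316; 0.3316 0.7636]
step 2: x^-=[-4.7309, -0.6789]  P^-=[1.2954 0.6962; 0.6962 0.8736]  H_jac=[0.0297 -0.2071]  S=[0.1600]  K=[-0.6603; -1.0012]  nu=[1.8091]  x^+=[-5.9255, -2.4901]  P^+=[1.2257 0.5903; 0.5903 0.7131]
step 3: x^-=[-7.1207, -2.4901]  P^-=[2.0667 0.9306; 0.9306 0.8231]  H_jac=[0.0438 -0.1251]  S=[0.1367]  K=[-0.1904; -0.4557]  nu=[1.5852]  x^+=[-7.4225, -3.2125]  P^+=[2.0617 0.9188; 0.9188 0.7947]

H_jac[0,0] = 0.0438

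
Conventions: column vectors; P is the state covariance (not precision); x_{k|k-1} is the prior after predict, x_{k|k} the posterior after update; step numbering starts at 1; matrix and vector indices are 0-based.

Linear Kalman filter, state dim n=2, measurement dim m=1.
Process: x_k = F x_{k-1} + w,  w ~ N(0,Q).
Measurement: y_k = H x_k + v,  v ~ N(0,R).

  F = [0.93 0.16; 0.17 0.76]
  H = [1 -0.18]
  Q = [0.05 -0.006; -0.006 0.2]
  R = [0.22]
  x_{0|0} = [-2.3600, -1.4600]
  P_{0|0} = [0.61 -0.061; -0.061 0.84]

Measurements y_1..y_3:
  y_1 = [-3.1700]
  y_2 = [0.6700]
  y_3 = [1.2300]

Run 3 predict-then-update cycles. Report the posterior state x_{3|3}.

x_post = [-0.1724, -0.3816]

step 1: x^-=[-2.4284, -1.5108]  P^-=[0.5809 0.1478; 0.1478 0.6871]  S=[0.7700]  K=[0.7199; 0.0314]  nu=[-1.0135]  x^+=[-3.1581, -1.5426]  P^+=[0.1819 0.1304; 0.1304 0.6863]
step 2: x^-=[-3.1838, -1.7092]  P^-=[0.2637 0.2019; 0.2019 0.6354]  S=[0.4316]  K=[0.5268; 0.2029]  nu=[3.5462]  x^+=[-1.3159, -0.9896]  P^+=[0.1439 0.1558; 0.1558 0.6176]
step 3: x^-=[-1.3821, -0.9758]  P^-=[0.2367 0.2062; 0.2062 0.6011]  S=[0.4019]  K=[0.4965; 0.2439]  nu=[2.4365]  x^+=[-0.1724, -0.3816]  P^+=[0.1376 0.1576; 0.1576 0.5772]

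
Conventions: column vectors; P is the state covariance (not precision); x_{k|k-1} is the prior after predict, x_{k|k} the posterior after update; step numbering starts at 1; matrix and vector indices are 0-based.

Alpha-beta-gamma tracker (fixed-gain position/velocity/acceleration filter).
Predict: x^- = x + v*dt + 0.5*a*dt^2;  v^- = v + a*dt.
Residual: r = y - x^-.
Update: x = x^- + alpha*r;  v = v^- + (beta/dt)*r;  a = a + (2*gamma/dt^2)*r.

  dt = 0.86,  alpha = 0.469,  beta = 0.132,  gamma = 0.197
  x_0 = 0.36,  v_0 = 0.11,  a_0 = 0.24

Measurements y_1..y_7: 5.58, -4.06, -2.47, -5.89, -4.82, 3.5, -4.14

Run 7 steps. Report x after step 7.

step 1: x_pred=0.5434  r=5.0366  x^+=2.9055  v^+=1.0895  a^+=2.9231
step 2: x_pred=4.9235  r=-8.9835  x^+=0.7102  v^+=2.2245  a^+=-1.8625
step 3: x_pred=1.9345  r=-4.4045  x^+=-0.1312  v^+=-0.0533  a^+=-4.2089
step 4: x_pred=-1.7335  r=-4.1565  x^+=-3.6829  v^+=-4.3110  a^+=-6.4232
step 5: x_pred=-9.7656  r=4.9456  x^+=-7.4461  v^+=-9.0758  a^+=-3.7885
step 6: x_pred=-16.6523  r=20.1523  x^+=-7.2009  v^+=-9.2408  a^+=6.9470
step 7: x_pred=-12.5789  r=8.4389  x^+=-8.6211  v^+=-1.9711  a^+=11.4426

x_post = -8.6211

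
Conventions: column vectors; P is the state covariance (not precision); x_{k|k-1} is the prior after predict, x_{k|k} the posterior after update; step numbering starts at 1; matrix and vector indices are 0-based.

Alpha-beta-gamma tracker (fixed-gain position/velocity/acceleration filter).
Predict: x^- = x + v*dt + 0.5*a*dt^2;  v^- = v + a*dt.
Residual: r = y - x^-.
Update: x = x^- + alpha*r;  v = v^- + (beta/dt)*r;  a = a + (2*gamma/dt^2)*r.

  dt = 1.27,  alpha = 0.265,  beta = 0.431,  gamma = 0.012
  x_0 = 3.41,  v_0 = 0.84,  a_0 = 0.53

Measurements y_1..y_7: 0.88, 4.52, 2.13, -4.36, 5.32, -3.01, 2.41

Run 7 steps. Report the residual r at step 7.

step 1: x_pred=4.9042  r=-4.0242  x^+=3.8378  v^+=0.1474  a^+=0.4701
step 2: x_pred=4.4041  r=0.1159  x^+=4.4348  v^+=0.7838  a^+=0.4718
step 3: x_pred=5.8107  r=-3.6807  x^+=4.8353  v^+=0.1339  a^+=0.4171
step 4: x_pred=5.3417  r=-9.7017  x^+=2.7708  v^+=-2.6289  a^+=0.2727
step 5: x_pred=-0.3480  r=5.6680  x^+=1.1540  v^+=-0.3590  a^+=0.3571
step 6: x_pred=0.9860  r=-3.9960  x^+=-0.0729  v^+=-1.2617  a^+=0.2976
step 7: x_pred=-1.4353  r=3.8453  x^+=-0.4163  v^+=0.4212  a^+=0.3548

resid = 3.8453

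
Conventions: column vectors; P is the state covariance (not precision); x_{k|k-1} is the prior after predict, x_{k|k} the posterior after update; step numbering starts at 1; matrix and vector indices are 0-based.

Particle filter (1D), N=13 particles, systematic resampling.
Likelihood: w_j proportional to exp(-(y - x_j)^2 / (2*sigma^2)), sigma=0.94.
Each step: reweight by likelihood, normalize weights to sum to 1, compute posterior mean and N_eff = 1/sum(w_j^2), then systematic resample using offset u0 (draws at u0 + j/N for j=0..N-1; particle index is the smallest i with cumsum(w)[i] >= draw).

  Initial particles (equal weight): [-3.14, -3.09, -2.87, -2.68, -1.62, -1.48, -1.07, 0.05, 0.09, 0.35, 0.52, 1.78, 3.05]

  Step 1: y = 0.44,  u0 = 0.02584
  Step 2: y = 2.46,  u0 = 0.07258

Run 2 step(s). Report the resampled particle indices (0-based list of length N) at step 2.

step 1: w=[0.0002, 0.0002, 0.0004, 0.0009, 0.0192, 0.0263, 0.0583, 0.1943, 0.1975, 0.2108, 0.2110, 0.0766, 0.0045]  mean=0.2242  Neff=5.6809  idx=[5, 6, 7, 7, 8, 8, 8, 9, 9, 10, 10, 10, 11]
step 2: w=[0.0001, 0.0006, 0.0251, 0.0251, 0.0280, 0.0280, 0.0280, 0.0541, 0.0541, 0.0799, 0.0799, 0.0799, 0.5173]  mean=1.0925  Neff=3.3764  idx=[4, 7, 8, 9, 10, 11, 12, 12, 12, 12, 12, 12, 12]

resampled_idx = [4, 7, 8, 9, 10, 11, 12, 12, 12, 12, 12, 12, 12]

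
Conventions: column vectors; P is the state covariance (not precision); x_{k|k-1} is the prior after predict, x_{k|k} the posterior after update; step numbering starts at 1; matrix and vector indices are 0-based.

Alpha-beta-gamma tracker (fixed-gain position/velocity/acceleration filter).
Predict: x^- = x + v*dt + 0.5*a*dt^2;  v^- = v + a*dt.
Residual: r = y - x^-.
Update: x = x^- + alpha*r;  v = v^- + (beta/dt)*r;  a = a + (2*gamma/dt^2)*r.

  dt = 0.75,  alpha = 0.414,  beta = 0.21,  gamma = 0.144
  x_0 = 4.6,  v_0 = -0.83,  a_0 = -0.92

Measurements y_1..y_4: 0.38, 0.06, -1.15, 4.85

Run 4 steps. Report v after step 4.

step 1: x_pred=3.7187  r=-3.3387  x^+=2.3365  v^+=-2.4548  a^+=-2.6294
step 2: x_pred=-0.2442  r=0.3042  x^+=-0.1182  v^+=-4.3418  a^+=-2.4737
step 3: x_pred=-4.0703  r=2.9203  x^+=-2.8613  v^+=-5.3794  a^+=-0.9785
step 4: x_pred=-7.1710  r=12.0210  x^+=-2.1943  v^+=-2.7474  a^+=5.1762

v_post = -2.7474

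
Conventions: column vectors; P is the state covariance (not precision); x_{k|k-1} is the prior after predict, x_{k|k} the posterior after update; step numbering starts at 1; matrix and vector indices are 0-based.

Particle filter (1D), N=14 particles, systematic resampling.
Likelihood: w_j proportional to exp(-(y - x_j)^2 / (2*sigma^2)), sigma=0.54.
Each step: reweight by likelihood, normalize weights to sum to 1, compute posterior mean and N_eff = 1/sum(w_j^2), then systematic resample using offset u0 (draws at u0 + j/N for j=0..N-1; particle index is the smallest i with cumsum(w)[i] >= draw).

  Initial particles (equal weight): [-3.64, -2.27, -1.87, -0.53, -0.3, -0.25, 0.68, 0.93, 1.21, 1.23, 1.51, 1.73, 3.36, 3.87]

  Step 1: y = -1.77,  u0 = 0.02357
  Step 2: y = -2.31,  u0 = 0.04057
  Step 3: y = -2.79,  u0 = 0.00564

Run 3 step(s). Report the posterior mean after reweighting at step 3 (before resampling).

step 1: w=[0.0014, 0.3718, 0.5610, 0.0409, 0.0140, 0.0109, 0.0000, 0.0000, 0.0000, 0.0000, 0.0000, 0.0000, 0.0000, 0.0000]  mean=-1.9268  Neff=2.1981  idx=[1, 1, 1, 1, 1, 2, 2, 2, 2, 2, 2, 2, 2, 3]
step 2: w=[0.0929, 0.0929, 0.0929, 0.0929, 0.0929, 0.0669, 0.0669, 0.0669, 0.0669, 0.0669, 0.0669, 0.0669, 0.0669, 0.0004]  mean=-2.0553  Neff=12.6660  idx=[0, 1, 1, 2, 3, 4, 5, 6, 7, 8, 9, 10, 11, 12]
step 3: w=[0.1114, 0.1114, 0.1114, 0.1114, 0.1114, 0.1114, 0.0415, 0.0415, 0.0415, 0.0415, 0.0415, 0.0415, 0.0415, 0.0415]  mean=-2.1373  Neff=11.3412  idx=[0, 0, 1, 1, 2, 3, 3, 4, 5, 5, 7, 8, 10, 12]

post_mean = -2.1373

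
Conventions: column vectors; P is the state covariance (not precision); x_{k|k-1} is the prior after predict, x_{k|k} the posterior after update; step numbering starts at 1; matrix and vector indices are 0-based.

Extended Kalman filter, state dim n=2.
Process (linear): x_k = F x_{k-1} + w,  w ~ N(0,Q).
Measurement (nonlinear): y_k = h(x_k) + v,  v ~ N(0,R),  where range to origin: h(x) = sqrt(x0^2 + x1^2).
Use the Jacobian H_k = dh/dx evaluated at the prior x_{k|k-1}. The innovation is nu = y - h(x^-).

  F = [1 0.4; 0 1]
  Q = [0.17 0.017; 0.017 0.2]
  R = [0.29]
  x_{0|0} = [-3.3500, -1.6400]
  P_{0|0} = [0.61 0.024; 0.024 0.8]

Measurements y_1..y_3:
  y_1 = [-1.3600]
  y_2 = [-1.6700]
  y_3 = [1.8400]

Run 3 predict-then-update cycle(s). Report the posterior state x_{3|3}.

x_post = [-1.0403, -1.2368]

step 1: x^-=[-4.0060, -1.6400]  P^-=[0.9272 0.3610; 0.3610 1.0000]  H_jac=[-0.9255 -0.3789]  S=[1.4808]  K=[-0.6718; -0.4815]  nu=[-5.6887]  x^+=[-0.1841, 1.0989]  P^+=[0.2588 -0.1180; -0.1180 0.6567]
step 2: x^-=[0.2554, 1.0989]  P^-=[0.4395 0.1617; 0.1617 0.8567]  H_jac=[0.2264 0.9740]  S=[1.1967]  K=[0.2148; 0.7279]  nu=[-2.7982]  x^+=[-0.3456, -0.9380]  P^+=[0.3843 -0.0254; -0.0254 0.2226]
step 3: x^-=[-0.7208, -0.9380]  P^-=[0.5696 0.0807; 0.0807 0.4226]  H_jac=[-0.6093 -0.7929]  S=[0.8452]  K=[-0.4864; -0.4547]  nu=[0.6571]  x^+=[-1.0403, -1.2368]  P^+=[0.3697 -0.1062; -0.1062 0.2479]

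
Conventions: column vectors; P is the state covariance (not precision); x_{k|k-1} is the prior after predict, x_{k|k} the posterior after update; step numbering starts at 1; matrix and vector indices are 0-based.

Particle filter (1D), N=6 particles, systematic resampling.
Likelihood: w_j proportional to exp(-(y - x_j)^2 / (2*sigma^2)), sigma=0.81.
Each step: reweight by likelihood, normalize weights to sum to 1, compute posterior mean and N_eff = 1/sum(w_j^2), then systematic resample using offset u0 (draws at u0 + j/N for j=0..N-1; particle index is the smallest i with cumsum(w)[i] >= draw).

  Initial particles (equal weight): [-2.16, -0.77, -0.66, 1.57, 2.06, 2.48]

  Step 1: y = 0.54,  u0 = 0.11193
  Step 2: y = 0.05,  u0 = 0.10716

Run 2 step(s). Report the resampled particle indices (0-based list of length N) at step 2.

step 1: w=[0.0030, 0.2109, 0.2603, 0.3475, 0.1341, 0.0443]  mean=0.5909  Neff=3.9544  idx=[1, 2, 2, 3, 3, 4]
step 2: w=[0.2548, 0.2897, 0.2897, 0.0731, 0.0731, 0.0196]  mean=-0.3086  Neff=4.1011  idx=[0, 1, 1, 2, 2, 4]

resampled_idx = [0, 1, 1, 2, 2, 4]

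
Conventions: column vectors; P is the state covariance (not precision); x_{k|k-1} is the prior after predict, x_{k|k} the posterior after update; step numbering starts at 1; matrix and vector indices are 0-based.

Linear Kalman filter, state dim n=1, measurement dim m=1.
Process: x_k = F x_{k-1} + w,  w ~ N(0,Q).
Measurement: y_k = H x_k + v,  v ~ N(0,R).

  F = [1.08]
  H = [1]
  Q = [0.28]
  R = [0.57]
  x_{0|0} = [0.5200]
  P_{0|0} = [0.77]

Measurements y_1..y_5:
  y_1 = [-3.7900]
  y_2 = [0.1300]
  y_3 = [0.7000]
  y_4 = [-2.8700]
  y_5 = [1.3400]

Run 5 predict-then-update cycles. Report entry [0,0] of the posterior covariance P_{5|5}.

P_post[0,0] = 0.2993

step 1: x^-=[0.5616]  P^-=[1.1781]  S=[1.7481]  K=[0.6739]  nu=[-4.3516]  x^+=[-2.3711]  P^+=[0.3841]
step 2: x^-=[-2.5608]  P^-=[0.7281]  S=[1.2981]  K=[0.5609]  nu=[2.6908]  x^+=[-1.0516]  P^+=[0.3197]
step 3: x^-=[-1.1357]  P^-=[0.6529]  S=[1.2229]  K=[0.5339]  nu=[1.8357]  x^+=[-0.1556]  P^+=[0.3043]
step 4: x^-=[-0.1681]  P^-=[0.6350]  S=[1.2050]  K=[0.5270]  nu=[-2.7019]  x^+=[-1.5919]  P^+=[0.3004]
step 5: x^-=[-1.7192]  P^-=[0.6303]  S=[1.2003]  K=[0.5251]  nu=[3.0592]  x^+=[-0.1127]  P^+=[0.2993]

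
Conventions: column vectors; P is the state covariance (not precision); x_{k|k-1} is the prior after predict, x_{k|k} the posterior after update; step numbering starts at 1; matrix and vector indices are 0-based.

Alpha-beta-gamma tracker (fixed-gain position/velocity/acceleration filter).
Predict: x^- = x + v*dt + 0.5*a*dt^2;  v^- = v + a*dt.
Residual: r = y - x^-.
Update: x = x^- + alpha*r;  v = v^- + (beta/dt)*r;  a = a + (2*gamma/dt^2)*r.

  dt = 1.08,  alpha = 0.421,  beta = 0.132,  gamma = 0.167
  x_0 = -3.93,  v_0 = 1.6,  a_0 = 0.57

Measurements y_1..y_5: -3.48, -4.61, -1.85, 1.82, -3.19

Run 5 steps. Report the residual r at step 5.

resid = -1.9263

step 1: x_pred=-1.8696  r=-1.6104  x^+=-2.5476  v^+=2.0188  a^+=0.1089
step 2: x_pred=-0.3038  r=-4.3062  x^+=-2.1167  v^+=1.6100  a^+=-1.1242
step 3: x_pred=-1.0335  r=-0.8165  x^+=-1.3773  v^+=0.2961  a^+=-1.3580
step 4: x_pred=-1.8495  r=3.6695  x^+=-0.3047  v^+=-0.7221  a^+=-0.3073
step 5: x_pred=-1.2637  r=-1.9263  x^+=-2.0747  v^+=-1.2894  a^+=-0.8588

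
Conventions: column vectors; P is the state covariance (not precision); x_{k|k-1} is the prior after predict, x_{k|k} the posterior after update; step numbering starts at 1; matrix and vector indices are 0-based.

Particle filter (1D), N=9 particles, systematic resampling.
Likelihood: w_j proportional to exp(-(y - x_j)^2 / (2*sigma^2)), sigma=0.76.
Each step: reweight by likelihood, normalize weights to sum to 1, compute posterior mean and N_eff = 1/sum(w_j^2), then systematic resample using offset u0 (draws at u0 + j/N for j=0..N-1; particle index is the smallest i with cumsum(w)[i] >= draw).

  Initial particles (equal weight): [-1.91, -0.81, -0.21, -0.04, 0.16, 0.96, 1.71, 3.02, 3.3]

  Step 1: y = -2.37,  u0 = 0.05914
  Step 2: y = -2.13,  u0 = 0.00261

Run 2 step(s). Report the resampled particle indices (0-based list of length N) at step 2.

resampled_idx = [0, 0, 1, 2, 3, 4, 5, 6, 7]

step 1: w=[0.8453, 0.1235, 0.0179, 0.0092, 0.0040, 0.0001, 0.0000, 0.0000, 0.0000]  mean=-1.7180  Neff=1.3694  idx=[0, 0, 0, 0, 0, 0, 0, 0, 1]
step 2: w=[0.1215, 0.1215, 0.1215, 0.1215, 0.1215, 0.1215, 0.1215, 0.1215, 0.0280]  mean=-1.8792  Neff=8.4122  idx=[0, 0, 1, 2, 3, 4, 5, 6, 7]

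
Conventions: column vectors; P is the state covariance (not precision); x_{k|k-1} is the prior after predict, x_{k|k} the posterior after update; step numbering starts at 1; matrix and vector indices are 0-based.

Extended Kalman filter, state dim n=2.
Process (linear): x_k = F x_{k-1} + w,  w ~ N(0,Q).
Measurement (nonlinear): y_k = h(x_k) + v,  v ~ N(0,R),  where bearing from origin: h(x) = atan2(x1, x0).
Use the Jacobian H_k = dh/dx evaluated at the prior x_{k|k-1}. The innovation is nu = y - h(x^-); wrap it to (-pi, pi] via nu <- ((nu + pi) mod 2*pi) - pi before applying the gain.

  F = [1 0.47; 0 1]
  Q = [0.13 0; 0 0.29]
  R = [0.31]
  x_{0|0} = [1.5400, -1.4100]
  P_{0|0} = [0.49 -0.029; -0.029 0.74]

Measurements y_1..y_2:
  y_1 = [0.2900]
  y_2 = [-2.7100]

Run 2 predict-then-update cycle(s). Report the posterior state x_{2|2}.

x_post = [0.5076, -2.5497]

step 1: x^-=[0.8773, -1.4100]  P^-=[0.7562 0.3188; 0.3188 1.0300]  H_jac=[0.5113 0.3181]  S=[0.7156]  K=[0.6820; 0.6856]  nu=[1.3042]  x^+=[1.7668, -0.5158]  P^+=[0.4234 -0.0158; -0.0158 0.6936]
step 2: x^-=[1.5244, -0.5158]  P^-=[0.6917 0.3102; 0.3102 0.9836]  H_jac=[0.1992 0.5886]  S=[0.7509]  K=[0.4266; 0.8532]  nu=[-2.3837]  x^+=[0.5076, -2.5497]  P^+=[0.5550 0.0368; 0.0368 0.4369]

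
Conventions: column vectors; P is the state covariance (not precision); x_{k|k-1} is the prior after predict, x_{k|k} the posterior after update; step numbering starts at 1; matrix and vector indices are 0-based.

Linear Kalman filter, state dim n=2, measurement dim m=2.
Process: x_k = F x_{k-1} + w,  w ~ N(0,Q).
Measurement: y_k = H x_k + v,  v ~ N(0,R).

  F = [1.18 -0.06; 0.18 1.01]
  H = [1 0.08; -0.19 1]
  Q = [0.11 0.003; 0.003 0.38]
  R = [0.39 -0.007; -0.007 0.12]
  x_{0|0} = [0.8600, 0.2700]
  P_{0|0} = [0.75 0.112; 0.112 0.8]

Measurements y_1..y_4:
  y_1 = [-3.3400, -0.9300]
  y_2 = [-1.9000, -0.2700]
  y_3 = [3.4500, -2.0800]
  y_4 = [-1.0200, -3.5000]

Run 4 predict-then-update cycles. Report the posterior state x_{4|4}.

x_post = [0.0309, -3.1572]

step 1: x^-=[0.9986, 0.4275]  P^-=[1.1413 0.2461; 0.2461 1.2611]  S=[1.5788 0.1194; 0.1194 1.3288]  K=[0.7387 -0.0444; 0.1517 0.9002]  nu=[-4.3728, -1.1678]  x^+=[-2.1800, -1.2871]  P^+=[0.2849 0.0436; 0.0436 0.1153]
step 2: x^-=[-2.4951, -1.6924]  P^-=[0.5010 0.1081; 0.1081 0.5227]  S=[0.9116 0.0461; 0.0461 0.6197]  K=[0.5601 -0.0208; 0.1239 0.8011]  nu=[0.7305, 0.9483]  x^+=[-2.1057, -0.8422]  P^+=[0.2158 0.0346; 0.0346 0.1018]
step 3: x^-=[-2.4342, -1.2296]  P^-=[0.4060 0.0835; 0.0835 0.5034]  S=[0.8125 0.0384; 0.0384 0.6064]  K=[0.5089 -0.0217; 0.1147 0.7968]  nu=[5.9826, -1.3129]  x^+=[0.6386, -1.5896]  P^+=[0.1961 0.0311; 0.0311 0.1007]
step 4: x^-=[0.8489, -1.4905]  P^-=[0.3790 0.0753; 0.0753 0.5004]  S=[0.7843 0.0352; 0.0352 0.6055]  K=[0.4920 -0.0232; 0.1113 0.7964]  nu=[-1.7497, -1.8482]  x^+=[0.0309, -3.1572]  P^+=[0.1897 0.0298; 0.0298 0.1004]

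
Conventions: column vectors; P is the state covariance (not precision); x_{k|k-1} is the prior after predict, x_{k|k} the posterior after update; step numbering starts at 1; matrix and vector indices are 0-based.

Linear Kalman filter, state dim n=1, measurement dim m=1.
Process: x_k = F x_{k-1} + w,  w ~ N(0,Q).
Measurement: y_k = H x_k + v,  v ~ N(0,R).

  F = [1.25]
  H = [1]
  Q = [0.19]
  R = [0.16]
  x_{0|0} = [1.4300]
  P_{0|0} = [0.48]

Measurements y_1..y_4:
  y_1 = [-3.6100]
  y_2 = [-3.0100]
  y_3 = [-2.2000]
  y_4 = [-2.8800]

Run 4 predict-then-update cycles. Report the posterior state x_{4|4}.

step 1: x^-=[1.7875]  P^-=[0.9400]  S=[1.1000]  K=[0.8545]  nu=[-5.3975]  x^+=[-2.8249]  P^+=[0.1367]
step 2: x^-=[-3.5311]  P^-=[0.4036]  S=[0.5636]  K=[0.7161]  nu=[0.5211]  x^+=[-3.1579]  P^+=[0.1146]
step 3: x^-=[-3.9474]  P^-=[0.3690]  S=[0.5290]  K=[0.6976]  nu=[1.7474]  x^+=[-2.7285]  P^+=[0.1116]
step 4: x^-=[-3.4106]  P^-=[0.3644]  S=[0.5244]  K=[0.6949]  nu=[0.5306]  x^+=[-3.0419]  P^+=[0.1112]

x_post = [-3.0419]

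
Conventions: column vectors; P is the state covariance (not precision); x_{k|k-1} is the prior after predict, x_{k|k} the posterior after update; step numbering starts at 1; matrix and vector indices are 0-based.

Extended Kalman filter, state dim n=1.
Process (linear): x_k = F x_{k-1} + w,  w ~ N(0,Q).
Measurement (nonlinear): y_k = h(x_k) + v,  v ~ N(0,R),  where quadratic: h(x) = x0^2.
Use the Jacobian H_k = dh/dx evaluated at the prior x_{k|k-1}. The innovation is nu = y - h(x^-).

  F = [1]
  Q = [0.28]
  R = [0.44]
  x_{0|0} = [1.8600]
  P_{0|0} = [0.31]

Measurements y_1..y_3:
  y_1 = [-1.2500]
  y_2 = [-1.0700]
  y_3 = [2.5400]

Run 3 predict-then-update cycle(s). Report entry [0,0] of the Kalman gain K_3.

step 1: x^-=[1.8600]  P^-=[0.5900]  H_jac=[3.7200]  S=[8.6047]  K=[0.2551]  nu=[-4.7096]  x^+=[0.6587]  P^+=[0.0302]
step 2: x^-=[0.6587]  P^-=[0.3102]  H_jac=[1.3174]  S=[0.9783]  K=[0.4177]  nu=[-1.5039]  x^+=[0.0306]  P^+=[0.1395]
step 3: x^-=[0.0306]  P^-=[0.4195]  H_jac=[0.0611]  S=[0.4416]  K=[0.0581]  nu=[2.5391]  x^+=[0.1781]  P^+=[0.4180]

K[0,0] = 0.0581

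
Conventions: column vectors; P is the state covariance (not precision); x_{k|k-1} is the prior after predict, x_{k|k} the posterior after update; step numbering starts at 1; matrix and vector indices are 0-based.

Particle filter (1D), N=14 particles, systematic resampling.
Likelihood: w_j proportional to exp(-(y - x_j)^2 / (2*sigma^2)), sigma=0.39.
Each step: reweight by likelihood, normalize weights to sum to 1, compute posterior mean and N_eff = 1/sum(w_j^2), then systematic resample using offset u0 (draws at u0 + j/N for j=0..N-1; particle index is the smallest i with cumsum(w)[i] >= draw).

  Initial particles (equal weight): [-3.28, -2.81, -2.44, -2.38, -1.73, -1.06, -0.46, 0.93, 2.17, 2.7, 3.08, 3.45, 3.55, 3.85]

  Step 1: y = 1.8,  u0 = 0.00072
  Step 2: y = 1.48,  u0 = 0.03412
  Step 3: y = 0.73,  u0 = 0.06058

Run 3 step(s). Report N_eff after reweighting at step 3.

step 1: w=[0.0000, 0.0000, 0.0000, 0.0000, 0.0000, 0.0000, 0.0000, 0.1045, 0.8018, 0.0877, 0.0058, 0.0002, 0.0001, 0.0000]  mean=2.0925  Neff=1.5115  idx=[7, 7, 8, 8, 8, 8, 8, 8, 8, 8, 8, 8, 8, 9]
step 2: w=[0.1214, 0.1214, 0.0686, 0.0686, 0.0686, 0.0686, 0.0686, 0.0686, 0.0686, 0.0686, 0.0686, 0.0686, 0.0686, 0.0025]  mean=1.8702  Neff=12.3050  idx=[0, 0, 1, 2, 3, 4, 5, 6, 7, 8, 9, 10, 11, 12]
step 3: w=[0.3318, 0.3318, 0.3318, 0.0004, 0.0004, 0.0004, 0.0004, 0.0004, 0.0004, 0.0004, 0.0004, 0.0004, 0.0004, 0.0004]  mean=0.9357  Neff=3.0275  idx=[0, 0, 0, 0, 1, 1, 1, 1, 1, 2, 2, 2, 2, 2]

N_eff = 3.0275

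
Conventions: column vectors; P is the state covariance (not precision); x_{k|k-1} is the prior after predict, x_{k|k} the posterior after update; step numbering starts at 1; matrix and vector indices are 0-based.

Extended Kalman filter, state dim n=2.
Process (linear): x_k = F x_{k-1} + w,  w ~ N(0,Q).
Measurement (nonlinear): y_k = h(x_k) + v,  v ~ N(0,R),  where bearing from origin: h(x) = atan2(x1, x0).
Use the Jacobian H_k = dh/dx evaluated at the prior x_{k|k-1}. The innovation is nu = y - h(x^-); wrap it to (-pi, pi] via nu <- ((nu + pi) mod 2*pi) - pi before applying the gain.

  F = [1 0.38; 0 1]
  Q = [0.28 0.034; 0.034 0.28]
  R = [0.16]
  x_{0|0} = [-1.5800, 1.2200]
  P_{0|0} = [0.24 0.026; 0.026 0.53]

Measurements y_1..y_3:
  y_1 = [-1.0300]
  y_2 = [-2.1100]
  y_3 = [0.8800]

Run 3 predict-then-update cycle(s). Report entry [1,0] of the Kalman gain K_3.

step 1: x^-=[-1.1164, 1.2200]  P^-=[0.6163 0.2614; 0.2614 0.8100]  H_jac=[-0.4461 -0.4082]  S=[0.5128]  K=[-0.7442; -0.8721]  nu=[2.9413]  x^+=[-3.3052, -1.3452]  P^+=[0.3323 -0.0715; -0.0715 0.4199]
step 2: x^-=[-3.8164, -1.3452]  P^-=[0.6186 0.1221; 0.1221 0.6999]  H_jac=[0.0822 -0.2331]  S=[0.1975]  K=[0.1132; -0.7751]  nu=[0.6927]  x^+=[-3.7380, -1.8822]  P^+=[0.6161 0.1394; 0.1394 0.5812]
step 3: x^-=[-4.4532, -1.8822]  P^-=[1.0860 0.3943; 0.3943 0.8612]  H_jac=[0.0805 -0.1905]  S=[0.1862]  K=[0.0662; -0.7107]  nu=[-2.6615]  x^+=[-4.6293, 0.0093]  P^+=[1.0852 0.4031; 0.4031 0.7672]

K[1,0] = -0.7107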